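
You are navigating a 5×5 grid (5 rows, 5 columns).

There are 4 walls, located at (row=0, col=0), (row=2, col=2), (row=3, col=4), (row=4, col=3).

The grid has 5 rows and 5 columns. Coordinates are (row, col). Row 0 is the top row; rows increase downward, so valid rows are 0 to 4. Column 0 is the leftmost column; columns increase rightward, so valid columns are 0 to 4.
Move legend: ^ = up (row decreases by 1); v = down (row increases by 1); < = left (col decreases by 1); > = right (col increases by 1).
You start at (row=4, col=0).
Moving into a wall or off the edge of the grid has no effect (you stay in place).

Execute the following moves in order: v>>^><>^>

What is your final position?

Start: (row=4, col=0)
  v (down): blocked, stay at (row=4, col=0)
  > (right): (row=4, col=0) -> (row=4, col=1)
  > (right): (row=4, col=1) -> (row=4, col=2)
  ^ (up): (row=4, col=2) -> (row=3, col=2)
  > (right): (row=3, col=2) -> (row=3, col=3)
  < (left): (row=3, col=3) -> (row=3, col=2)
  > (right): (row=3, col=2) -> (row=3, col=3)
  ^ (up): (row=3, col=3) -> (row=2, col=3)
  > (right): (row=2, col=3) -> (row=2, col=4)
Final: (row=2, col=4)

Answer: Final position: (row=2, col=4)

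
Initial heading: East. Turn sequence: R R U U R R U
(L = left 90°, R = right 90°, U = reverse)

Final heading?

Start: East
  R (right (90° clockwise)) -> South
  R (right (90° clockwise)) -> West
  U (U-turn (180°)) -> East
  U (U-turn (180°)) -> West
  R (right (90° clockwise)) -> North
  R (right (90° clockwise)) -> East
  U (U-turn (180°)) -> West
Final: West

Answer: Final heading: West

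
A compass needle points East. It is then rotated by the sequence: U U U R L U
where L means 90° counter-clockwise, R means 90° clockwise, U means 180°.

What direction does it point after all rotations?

Answer: Final heading: East

Derivation:
Start: East
  U (U-turn (180°)) -> West
  U (U-turn (180°)) -> East
  U (U-turn (180°)) -> West
  R (right (90° clockwise)) -> North
  L (left (90° counter-clockwise)) -> West
  U (U-turn (180°)) -> East
Final: East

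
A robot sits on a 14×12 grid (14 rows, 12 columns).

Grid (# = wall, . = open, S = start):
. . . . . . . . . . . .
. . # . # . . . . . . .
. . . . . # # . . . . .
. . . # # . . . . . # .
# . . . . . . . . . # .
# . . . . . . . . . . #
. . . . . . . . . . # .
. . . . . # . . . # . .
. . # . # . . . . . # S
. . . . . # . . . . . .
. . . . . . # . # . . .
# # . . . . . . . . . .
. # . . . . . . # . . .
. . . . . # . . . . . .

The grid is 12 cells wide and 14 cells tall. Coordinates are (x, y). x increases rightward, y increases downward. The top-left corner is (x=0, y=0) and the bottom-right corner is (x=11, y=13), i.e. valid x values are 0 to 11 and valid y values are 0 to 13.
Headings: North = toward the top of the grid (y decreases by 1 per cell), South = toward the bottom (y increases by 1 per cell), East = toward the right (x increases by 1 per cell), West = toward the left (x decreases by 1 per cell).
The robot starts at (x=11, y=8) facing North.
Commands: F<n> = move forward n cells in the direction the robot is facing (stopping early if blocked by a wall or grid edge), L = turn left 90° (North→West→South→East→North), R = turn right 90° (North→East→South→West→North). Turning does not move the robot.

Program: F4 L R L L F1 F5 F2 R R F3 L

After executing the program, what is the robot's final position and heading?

Start: (x=11, y=8), facing North
  F4: move forward 2/4 (blocked), now at (x=11, y=6)
  L: turn left, now facing West
  R: turn right, now facing North
  L: turn left, now facing West
  L: turn left, now facing South
  F1: move forward 1, now at (x=11, y=7)
  F5: move forward 5, now at (x=11, y=12)
  F2: move forward 1/2 (blocked), now at (x=11, y=13)
  R: turn right, now facing West
  R: turn right, now facing North
  F3: move forward 3, now at (x=11, y=10)
  L: turn left, now facing West
Final: (x=11, y=10), facing West

Answer: Final position: (x=11, y=10), facing West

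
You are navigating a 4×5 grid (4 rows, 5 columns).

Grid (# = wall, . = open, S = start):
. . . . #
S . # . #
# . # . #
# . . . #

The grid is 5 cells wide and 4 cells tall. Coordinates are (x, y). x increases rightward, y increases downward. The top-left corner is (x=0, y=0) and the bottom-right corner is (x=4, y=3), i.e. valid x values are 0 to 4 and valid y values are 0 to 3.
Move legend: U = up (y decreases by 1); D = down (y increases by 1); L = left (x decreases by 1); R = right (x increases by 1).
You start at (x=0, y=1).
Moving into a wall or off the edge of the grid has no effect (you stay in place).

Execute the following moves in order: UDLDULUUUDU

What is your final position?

Answer: Final position: (x=0, y=0)

Derivation:
Start: (x=0, y=1)
  U (up): (x=0, y=1) -> (x=0, y=0)
  D (down): (x=0, y=0) -> (x=0, y=1)
  L (left): blocked, stay at (x=0, y=1)
  D (down): blocked, stay at (x=0, y=1)
  U (up): (x=0, y=1) -> (x=0, y=0)
  L (left): blocked, stay at (x=0, y=0)
  [×3]U (up): blocked, stay at (x=0, y=0)
  D (down): (x=0, y=0) -> (x=0, y=1)
  U (up): (x=0, y=1) -> (x=0, y=0)
Final: (x=0, y=0)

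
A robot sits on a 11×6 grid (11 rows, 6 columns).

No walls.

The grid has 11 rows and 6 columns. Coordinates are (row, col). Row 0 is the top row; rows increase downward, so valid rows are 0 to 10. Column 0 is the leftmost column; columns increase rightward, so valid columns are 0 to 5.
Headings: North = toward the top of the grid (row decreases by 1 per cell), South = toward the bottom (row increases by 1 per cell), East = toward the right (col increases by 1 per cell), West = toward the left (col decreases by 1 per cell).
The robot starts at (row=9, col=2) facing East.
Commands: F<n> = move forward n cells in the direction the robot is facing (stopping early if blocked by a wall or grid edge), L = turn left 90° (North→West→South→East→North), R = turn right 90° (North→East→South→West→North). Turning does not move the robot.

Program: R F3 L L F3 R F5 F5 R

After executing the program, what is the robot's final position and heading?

Answer: Final position: (row=7, col=5), facing South

Derivation:
Start: (row=9, col=2), facing East
  R: turn right, now facing South
  F3: move forward 1/3 (blocked), now at (row=10, col=2)
  L: turn left, now facing East
  L: turn left, now facing North
  F3: move forward 3, now at (row=7, col=2)
  R: turn right, now facing East
  F5: move forward 3/5 (blocked), now at (row=7, col=5)
  F5: move forward 0/5 (blocked), now at (row=7, col=5)
  R: turn right, now facing South
Final: (row=7, col=5), facing South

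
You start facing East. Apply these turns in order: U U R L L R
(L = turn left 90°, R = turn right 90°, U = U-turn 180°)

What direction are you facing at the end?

Start: East
  U (U-turn (180°)) -> West
  U (U-turn (180°)) -> East
  R (right (90° clockwise)) -> South
  L (left (90° counter-clockwise)) -> East
  L (left (90° counter-clockwise)) -> North
  R (right (90° clockwise)) -> East
Final: East

Answer: Final heading: East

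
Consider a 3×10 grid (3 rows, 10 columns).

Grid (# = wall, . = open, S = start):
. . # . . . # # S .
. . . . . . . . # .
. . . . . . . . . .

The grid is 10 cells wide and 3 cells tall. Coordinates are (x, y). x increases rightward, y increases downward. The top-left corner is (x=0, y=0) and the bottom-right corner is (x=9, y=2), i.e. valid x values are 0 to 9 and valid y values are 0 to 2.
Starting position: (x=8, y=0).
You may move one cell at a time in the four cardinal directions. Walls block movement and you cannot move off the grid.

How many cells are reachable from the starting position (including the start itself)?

Answer: Reachable cells: 26

Derivation:
BFS flood-fill from (x=8, y=0):
  Distance 0: (x=8, y=0)
  Distance 1: (x=9, y=0)
  Distance 2: (x=9, y=1)
  Distance 3: (x=9, y=2)
  Distance 4: (x=8, y=2)
  Distance 5: (x=7, y=2)
  Distance 6: (x=7, y=1), (x=6, y=2)
  Distance 7: (x=6, y=1), (x=5, y=2)
  Distance 8: (x=5, y=1), (x=4, y=2)
  Distance 9: (x=5, y=0), (x=4, y=1), (x=3, y=2)
  Distance 10: (x=4, y=0), (x=3, y=1), (x=2, y=2)
  Distance 11: (x=3, y=0), (x=2, y=1), (x=1, y=2)
  Distance 12: (x=1, y=1), (x=0, y=2)
  Distance 13: (x=1, y=0), (x=0, y=1)
  Distance 14: (x=0, y=0)
Total reachable: 26 (grid has 26 open cells total)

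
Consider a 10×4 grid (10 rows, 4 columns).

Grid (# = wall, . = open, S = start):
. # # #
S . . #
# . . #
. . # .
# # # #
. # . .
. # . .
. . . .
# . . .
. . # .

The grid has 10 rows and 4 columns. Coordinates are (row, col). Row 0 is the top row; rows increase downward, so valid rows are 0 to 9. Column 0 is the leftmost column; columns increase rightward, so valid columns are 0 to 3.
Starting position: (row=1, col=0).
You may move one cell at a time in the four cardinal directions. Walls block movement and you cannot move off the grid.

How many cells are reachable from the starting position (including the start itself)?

BFS flood-fill from (row=1, col=0):
  Distance 0: (row=1, col=0)
  Distance 1: (row=0, col=0), (row=1, col=1)
  Distance 2: (row=1, col=2), (row=2, col=1)
  Distance 3: (row=2, col=2), (row=3, col=1)
  Distance 4: (row=3, col=0)
Total reachable: 8 (grid has 25 open cells total)

Answer: Reachable cells: 8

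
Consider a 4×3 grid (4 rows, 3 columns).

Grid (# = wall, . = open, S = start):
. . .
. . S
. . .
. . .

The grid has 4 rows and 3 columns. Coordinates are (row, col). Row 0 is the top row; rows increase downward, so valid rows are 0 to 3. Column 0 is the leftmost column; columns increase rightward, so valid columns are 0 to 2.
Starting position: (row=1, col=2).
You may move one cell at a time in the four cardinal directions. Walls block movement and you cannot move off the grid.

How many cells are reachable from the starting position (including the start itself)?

Answer: Reachable cells: 12

Derivation:
BFS flood-fill from (row=1, col=2):
  Distance 0: (row=1, col=2)
  Distance 1: (row=0, col=2), (row=1, col=1), (row=2, col=2)
  Distance 2: (row=0, col=1), (row=1, col=0), (row=2, col=1), (row=3, col=2)
  Distance 3: (row=0, col=0), (row=2, col=0), (row=3, col=1)
  Distance 4: (row=3, col=0)
Total reachable: 12 (grid has 12 open cells total)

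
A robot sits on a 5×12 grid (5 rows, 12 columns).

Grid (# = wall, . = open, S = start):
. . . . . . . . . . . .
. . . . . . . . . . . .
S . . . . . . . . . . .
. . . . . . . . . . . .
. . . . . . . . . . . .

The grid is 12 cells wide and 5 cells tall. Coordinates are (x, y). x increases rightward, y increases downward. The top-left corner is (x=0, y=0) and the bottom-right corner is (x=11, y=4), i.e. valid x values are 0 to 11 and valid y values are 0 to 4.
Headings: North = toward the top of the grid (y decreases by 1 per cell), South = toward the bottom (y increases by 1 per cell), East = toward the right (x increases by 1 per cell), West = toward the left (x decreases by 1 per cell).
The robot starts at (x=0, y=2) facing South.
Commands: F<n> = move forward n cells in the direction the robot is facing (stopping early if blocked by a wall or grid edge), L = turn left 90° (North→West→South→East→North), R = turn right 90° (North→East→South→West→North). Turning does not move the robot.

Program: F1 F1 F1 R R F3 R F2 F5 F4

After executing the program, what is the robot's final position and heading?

Start: (x=0, y=2), facing South
  F1: move forward 1, now at (x=0, y=3)
  F1: move forward 1, now at (x=0, y=4)
  F1: move forward 0/1 (blocked), now at (x=0, y=4)
  R: turn right, now facing West
  R: turn right, now facing North
  F3: move forward 3, now at (x=0, y=1)
  R: turn right, now facing East
  F2: move forward 2, now at (x=2, y=1)
  F5: move forward 5, now at (x=7, y=1)
  F4: move forward 4, now at (x=11, y=1)
Final: (x=11, y=1), facing East

Answer: Final position: (x=11, y=1), facing East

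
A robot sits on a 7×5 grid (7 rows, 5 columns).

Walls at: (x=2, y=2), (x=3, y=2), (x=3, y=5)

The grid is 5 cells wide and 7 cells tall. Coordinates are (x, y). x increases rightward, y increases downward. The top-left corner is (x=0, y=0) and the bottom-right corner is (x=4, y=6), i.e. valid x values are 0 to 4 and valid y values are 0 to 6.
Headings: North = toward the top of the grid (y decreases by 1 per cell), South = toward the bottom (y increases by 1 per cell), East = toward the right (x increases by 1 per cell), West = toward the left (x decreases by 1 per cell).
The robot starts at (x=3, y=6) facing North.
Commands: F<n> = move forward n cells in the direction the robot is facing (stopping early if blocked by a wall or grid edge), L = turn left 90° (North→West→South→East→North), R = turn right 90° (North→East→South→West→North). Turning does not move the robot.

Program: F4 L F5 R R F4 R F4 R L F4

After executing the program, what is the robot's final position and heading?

Answer: Final position: (x=4, y=6), facing South

Derivation:
Start: (x=3, y=6), facing North
  F4: move forward 0/4 (blocked), now at (x=3, y=6)
  L: turn left, now facing West
  F5: move forward 3/5 (blocked), now at (x=0, y=6)
  R: turn right, now facing North
  R: turn right, now facing East
  F4: move forward 4, now at (x=4, y=6)
  R: turn right, now facing South
  F4: move forward 0/4 (blocked), now at (x=4, y=6)
  R: turn right, now facing West
  L: turn left, now facing South
  F4: move forward 0/4 (blocked), now at (x=4, y=6)
Final: (x=4, y=6), facing South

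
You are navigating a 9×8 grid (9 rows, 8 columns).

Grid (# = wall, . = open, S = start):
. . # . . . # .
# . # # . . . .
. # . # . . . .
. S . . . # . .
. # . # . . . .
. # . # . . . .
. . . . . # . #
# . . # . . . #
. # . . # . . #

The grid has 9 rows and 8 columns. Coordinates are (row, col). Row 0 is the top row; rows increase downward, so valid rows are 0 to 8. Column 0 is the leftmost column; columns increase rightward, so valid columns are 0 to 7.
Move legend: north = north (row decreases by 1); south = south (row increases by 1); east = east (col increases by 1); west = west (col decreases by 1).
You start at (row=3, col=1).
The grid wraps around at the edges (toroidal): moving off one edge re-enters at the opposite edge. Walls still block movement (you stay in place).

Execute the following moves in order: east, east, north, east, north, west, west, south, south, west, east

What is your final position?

Answer: Final position: (row=4, col=5)

Derivation:
Start: (row=3, col=1)
  east (east): (row=3, col=1) -> (row=3, col=2)
  east (east): (row=3, col=2) -> (row=3, col=3)
  north (north): blocked, stay at (row=3, col=3)
  east (east): (row=3, col=3) -> (row=3, col=4)
  north (north): (row=3, col=4) -> (row=2, col=4)
  west (west): blocked, stay at (row=2, col=4)
  west (west): blocked, stay at (row=2, col=4)
  south (south): (row=2, col=4) -> (row=3, col=4)
  south (south): (row=3, col=4) -> (row=4, col=4)
  west (west): blocked, stay at (row=4, col=4)
  east (east): (row=4, col=4) -> (row=4, col=5)
Final: (row=4, col=5)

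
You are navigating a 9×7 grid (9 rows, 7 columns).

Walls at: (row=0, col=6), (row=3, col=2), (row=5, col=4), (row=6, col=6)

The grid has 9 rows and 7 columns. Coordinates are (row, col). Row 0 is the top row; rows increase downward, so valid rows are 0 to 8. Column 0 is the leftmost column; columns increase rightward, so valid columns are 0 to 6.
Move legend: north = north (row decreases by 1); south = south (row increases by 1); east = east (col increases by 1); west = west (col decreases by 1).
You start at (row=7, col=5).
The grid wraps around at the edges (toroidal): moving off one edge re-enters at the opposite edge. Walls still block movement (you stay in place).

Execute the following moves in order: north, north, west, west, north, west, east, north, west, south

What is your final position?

Answer: Final position: (row=4, col=4)

Derivation:
Start: (row=7, col=5)
  north (north): (row=7, col=5) -> (row=6, col=5)
  north (north): (row=6, col=5) -> (row=5, col=5)
  west (west): blocked, stay at (row=5, col=5)
  west (west): blocked, stay at (row=5, col=5)
  north (north): (row=5, col=5) -> (row=4, col=5)
  west (west): (row=4, col=5) -> (row=4, col=4)
  east (east): (row=4, col=4) -> (row=4, col=5)
  north (north): (row=4, col=5) -> (row=3, col=5)
  west (west): (row=3, col=5) -> (row=3, col=4)
  south (south): (row=3, col=4) -> (row=4, col=4)
Final: (row=4, col=4)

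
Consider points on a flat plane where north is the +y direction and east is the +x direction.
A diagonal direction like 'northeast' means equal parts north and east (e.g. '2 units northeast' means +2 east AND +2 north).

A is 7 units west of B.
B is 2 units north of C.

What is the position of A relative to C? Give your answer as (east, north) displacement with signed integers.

Place C at the origin (east=0, north=0).
  B is 2 units north of C: delta (east=+0, north=+2); B at (east=0, north=2).
  A is 7 units west of B: delta (east=-7, north=+0); A at (east=-7, north=2).
Therefore A relative to C: (east=-7, north=2).

Answer: A is at (east=-7, north=2) relative to C.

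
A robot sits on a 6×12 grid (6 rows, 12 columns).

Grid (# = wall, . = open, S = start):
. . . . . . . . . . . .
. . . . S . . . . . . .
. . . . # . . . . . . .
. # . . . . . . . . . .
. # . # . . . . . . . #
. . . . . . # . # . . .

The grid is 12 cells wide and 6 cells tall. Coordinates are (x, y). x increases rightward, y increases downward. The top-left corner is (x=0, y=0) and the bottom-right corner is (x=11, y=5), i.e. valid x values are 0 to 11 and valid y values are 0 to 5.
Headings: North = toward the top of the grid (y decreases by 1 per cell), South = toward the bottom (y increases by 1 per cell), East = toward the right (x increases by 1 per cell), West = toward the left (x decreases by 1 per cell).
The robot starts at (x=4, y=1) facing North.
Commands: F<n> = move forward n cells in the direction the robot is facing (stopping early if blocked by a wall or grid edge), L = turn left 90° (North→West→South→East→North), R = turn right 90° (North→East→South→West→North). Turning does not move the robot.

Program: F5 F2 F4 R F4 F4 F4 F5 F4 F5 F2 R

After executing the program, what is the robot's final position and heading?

Start: (x=4, y=1), facing North
  F5: move forward 1/5 (blocked), now at (x=4, y=0)
  F2: move forward 0/2 (blocked), now at (x=4, y=0)
  F4: move forward 0/4 (blocked), now at (x=4, y=0)
  R: turn right, now facing East
  F4: move forward 4, now at (x=8, y=0)
  F4: move forward 3/4 (blocked), now at (x=11, y=0)
  F4: move forward 0/4 (blocked), now at (x=11, y=0)
  F5: move forward 0/5 (blocked), now at (x=11, y=0)
  F4: move forward 0/4 (blocked), now at (x=11, y=0)
  F5: move forward 0/5 (blocked), now at (x=11, y=0)
  F2: move forward 0/2 (blocked), now at (x=11, y=0)
  R: turn right, now facing South
Final: (x=11, y=0), facing South

Answer: Final position: (x=11, y=0), facing South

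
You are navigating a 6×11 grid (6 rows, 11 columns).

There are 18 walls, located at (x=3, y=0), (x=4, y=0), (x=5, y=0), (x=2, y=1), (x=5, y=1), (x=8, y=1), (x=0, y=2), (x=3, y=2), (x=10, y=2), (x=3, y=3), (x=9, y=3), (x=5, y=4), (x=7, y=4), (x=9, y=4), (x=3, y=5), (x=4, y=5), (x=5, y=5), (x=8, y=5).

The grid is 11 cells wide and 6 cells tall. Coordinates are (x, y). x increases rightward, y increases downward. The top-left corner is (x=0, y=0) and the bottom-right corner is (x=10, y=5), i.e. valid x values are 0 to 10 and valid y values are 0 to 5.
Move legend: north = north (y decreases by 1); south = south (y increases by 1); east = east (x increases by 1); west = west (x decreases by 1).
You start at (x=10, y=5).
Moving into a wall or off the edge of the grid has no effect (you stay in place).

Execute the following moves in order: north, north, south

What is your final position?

Start: (x=10, y=5)
  north (north): (x=10, y=5) -> (x=10, y=4)
  north (north): (x=10, y=4) -> (x=10, y=3)
  south (south): (x=10, y=3) -> (x=10, y=4)
Final: (x=10, y=4)

Answer: Final position: (x=10, y=4)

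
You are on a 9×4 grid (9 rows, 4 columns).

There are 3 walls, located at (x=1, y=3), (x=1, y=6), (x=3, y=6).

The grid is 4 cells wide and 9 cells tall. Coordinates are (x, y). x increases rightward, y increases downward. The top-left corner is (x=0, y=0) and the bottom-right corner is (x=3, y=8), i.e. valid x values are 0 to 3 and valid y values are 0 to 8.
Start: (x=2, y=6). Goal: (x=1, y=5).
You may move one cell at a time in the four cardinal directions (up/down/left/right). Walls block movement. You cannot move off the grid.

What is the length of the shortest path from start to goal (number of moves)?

BFS from (x=2, y=6) until reaching (x=1, y=5):
  Distance 0: (x=2, y=6)
  Distance 1: (x=2, y=5), (x=2, y=7)
  Distance 2: (x=2, y=4), (x=1, y=5), (x=3, y=5), (x=1, y=7), (x=3, y=7), (x=2, y=8)  <- goal reached here
One shortest path (2 moves): (x=2, y=6) -> (x=2, y=5) -> (x=1, y=5)

Answer: Shortest path length: 2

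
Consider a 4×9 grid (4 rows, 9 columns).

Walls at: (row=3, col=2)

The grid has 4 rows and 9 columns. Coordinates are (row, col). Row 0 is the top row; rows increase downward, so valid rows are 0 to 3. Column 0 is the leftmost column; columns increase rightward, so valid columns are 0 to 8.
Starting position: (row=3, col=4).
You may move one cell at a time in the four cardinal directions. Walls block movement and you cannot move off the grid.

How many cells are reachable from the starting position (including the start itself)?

BFS flood-fill from (row=3, col=4):
  Distance 0: (row=3, col=4)
  Distance 1: (row=2, col=4), (row=3, col=3), (row=3, col=5)
  Distance 2: (row=1, col=4), (row=2, col=3), (row=2, col=5), (row=3, col=6)
  Distance 3: (row=0, col=4), (row=1, col=3), (row=1, col=5), (row=2, col=2), (row=2, col=6), (row=3, col=7)
  Distance 4: (row=0, col=3), (row=0, col=5), (row=1, col=2), (row=1, col=6), (row=2, col=1), (row=2, col=7), (row=3, col=8)
  Distance 5: (row=0, col=2), (row=0, col=6), (row=1, col=1), (row=1, col=7), (row=2, col=0), (row=2, col=8), (row=3, col=1)
  Distance 6: (row=0, col=1), (row=0, col=7), (row=1, col=0), (row=1, col=8), (row=3, col=0)
  Distance 7: (row=0, col=0), (row=0, col=8)
Total reachable: 35 (grid has 35 open cells total)

Answer: Reachable cells: 35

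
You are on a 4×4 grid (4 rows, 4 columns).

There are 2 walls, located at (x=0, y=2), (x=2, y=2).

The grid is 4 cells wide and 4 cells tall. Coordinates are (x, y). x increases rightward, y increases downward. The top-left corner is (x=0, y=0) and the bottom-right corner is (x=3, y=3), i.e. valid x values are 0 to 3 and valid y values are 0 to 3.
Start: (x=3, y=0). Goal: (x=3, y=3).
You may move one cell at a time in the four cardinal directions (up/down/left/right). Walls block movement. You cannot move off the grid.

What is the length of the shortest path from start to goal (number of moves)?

BFS from (x=3, y=0) until reaching (x=3, y=3):
  Distance 0: (x=3, y=0)
  Distance 1: (x=2, y=0), (x=3, y=1)
  Distance 2: (x=1, y=0), (x=2, y=1), (x=3, y=2)
  Distance 3: (x=0, y=0), (x=1, y=1), (x=3, y=3)  <- goal reached here
One shortest path (3 moves): (x=3, y=0) -> (x=3, y=1) -> (x=3, y=2) -> (x=3, y=3)

Answer: Shortest path length: 3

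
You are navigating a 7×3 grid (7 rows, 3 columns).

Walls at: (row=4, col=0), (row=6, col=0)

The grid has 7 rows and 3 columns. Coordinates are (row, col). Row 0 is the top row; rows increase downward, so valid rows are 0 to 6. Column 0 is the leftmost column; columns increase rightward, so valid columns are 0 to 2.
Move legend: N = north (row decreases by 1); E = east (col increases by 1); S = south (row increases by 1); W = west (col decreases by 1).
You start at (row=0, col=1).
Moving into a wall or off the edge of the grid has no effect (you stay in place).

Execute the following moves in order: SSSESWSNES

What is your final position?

Start: (row=0, col=1)
  S (south): (row=0, col=1) -> (row=1, col=1)
  S (south): (row=1, col=1) -> (row=2, col=1)
  S (south): (row=2, col=1) -> (row=3, col=1)
  E (east): (row=3, col=1) -> (row=3, col=2)
  S (south): (row=3, col=2) -> (row=4, col=2)
  W (west): (row=4, col=2) -> (row=4, col=1)
  S (south): (row=4, col=1) -> (row=5, col=1)
  N (north): (row=5, col=1) -> (row=4, col=1)
  E (east): (row=4, col=1) -> (row=4, col=2)
  S (south): (row=4, col=2) -> (row=5, col=2)
Final: (row=5, col=2)

Answer: Final position: (row=5, col=2)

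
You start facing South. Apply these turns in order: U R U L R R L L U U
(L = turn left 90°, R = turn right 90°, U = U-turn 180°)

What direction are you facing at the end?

Start: South
  U (U-turn (180°)) -> North
  R (right (90° clockwise)) -> East
  U (U-turn (180°)) -> West
  L (left (90° counter-clockwise)) -> South
  R (right (90° clockwise)) -> West
  R (right (90° clockwise)) -> North
  L (left (90° counter-clockwise)) -> West
  L (left (90° counter-clockwise)) -> South
  U (U-turn (180°)) -> North
  U (U-turn (180°)) -> South
Final: South

Answer: Final heading: South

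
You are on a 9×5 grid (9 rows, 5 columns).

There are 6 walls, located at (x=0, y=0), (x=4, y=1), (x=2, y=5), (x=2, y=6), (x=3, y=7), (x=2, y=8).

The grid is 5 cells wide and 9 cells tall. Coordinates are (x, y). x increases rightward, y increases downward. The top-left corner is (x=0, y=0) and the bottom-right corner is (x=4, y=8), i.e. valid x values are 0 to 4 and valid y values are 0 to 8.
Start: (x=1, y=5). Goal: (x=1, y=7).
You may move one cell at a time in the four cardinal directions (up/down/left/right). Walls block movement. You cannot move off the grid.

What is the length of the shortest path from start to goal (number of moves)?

Answer: Shortest path length: 2

Derivation:
BFS from (x=1, y=5) until reaching (x=1, y=7):
  Distance 0: (x=1, y=5)
  Distance 1: (x=1, y=4), (x=0, y=5), (x=1, y=6)
  Distance 2: (x=1, y=3), (x=0, y=4), (x=2, y=4), (x=0, y=6), (x=1, y=7)  <- goal reached here
One shortest path (2 moves): (x=1, y=5) -> (x=1, y=6) -> (x=1, y=7)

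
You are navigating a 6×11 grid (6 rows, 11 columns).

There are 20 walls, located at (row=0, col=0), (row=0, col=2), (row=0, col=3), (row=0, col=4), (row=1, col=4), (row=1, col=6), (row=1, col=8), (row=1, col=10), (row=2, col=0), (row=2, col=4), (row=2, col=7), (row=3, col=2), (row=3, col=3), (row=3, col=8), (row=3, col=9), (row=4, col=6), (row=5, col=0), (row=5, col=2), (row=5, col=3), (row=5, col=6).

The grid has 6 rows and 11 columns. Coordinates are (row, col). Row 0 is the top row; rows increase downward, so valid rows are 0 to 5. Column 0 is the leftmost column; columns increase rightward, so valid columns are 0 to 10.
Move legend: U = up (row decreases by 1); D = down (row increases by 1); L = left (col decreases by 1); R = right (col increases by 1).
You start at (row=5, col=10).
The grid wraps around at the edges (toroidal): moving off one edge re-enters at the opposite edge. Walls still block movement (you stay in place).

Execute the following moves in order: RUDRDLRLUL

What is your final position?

Start: (row=5, col=10)
  R (right): blocked, stay at (row=5, col=10)
  U (up): (row=5, col=10) -> (row=4, col=10)
  D (down): (row=4, col=10) -> (row=5, col=10)
  R (right): blocked, stay at (row=5, col=10)
  D (down): (row=5, col=10) -> (row=0, col=10)
  L (left): (row=0, col=10) -> (row=0, col=9)
  R (right): (row=0, col=9) -> (row=0, col=10)
  L (left): (row=0, col=10) -> (row=0, col=9)
  U (up): (row=0, col=9) -> (row=5, col=9)
  L (left): (row=5, col=9) -> (row=5, col=8)
Final: (row=5, col=8)

Answer: Final position: (row=5, col=8)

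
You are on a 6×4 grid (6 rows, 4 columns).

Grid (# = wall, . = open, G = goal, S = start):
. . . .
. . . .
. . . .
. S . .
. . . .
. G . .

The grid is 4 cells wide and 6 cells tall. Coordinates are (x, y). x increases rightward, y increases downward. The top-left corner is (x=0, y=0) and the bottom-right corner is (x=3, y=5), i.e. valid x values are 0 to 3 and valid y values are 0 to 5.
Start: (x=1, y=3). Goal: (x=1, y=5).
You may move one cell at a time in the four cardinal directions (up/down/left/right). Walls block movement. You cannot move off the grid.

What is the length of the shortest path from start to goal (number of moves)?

BFS from (x=1, y=3) until reaching (x=1, y=5):
  Distance 0: (x=1, y=3)
  Distance 1: (x=1, y=2), (x=0, y=3), (x=2, y=3), (x=1, y=4)
  Distance 2: (x=1, y=1), (x=0, y=2), (x=2, y=2), (x=3, y=3), (x=0, y=4), (x=2, y=4), (x=1, y=5)  <- goal reached here
One shortest path (2 moves): (x=1, y=3) -> (x=1, y=4) -> (x=1, y=5)

Answer: Shortest path length: 2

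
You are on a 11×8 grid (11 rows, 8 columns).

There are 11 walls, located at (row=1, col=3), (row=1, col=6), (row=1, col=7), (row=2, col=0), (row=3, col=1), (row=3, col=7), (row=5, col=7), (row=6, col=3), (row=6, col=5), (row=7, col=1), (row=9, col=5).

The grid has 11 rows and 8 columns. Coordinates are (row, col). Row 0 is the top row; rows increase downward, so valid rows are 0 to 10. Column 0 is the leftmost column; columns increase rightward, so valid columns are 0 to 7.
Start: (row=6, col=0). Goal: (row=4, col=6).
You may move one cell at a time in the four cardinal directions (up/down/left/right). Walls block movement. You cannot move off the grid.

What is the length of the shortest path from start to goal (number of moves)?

BFS from (row=6, col=0) until reaching (row=4, col=6):
  Distance 0: (row=6, col=0)
  Distance 1: (row=5, col=0), (row=6, col=1), (row=7, col=0)
  Distance 2: (row=4, col=0), (row=5, col=1), (row=6, col=2), (row=8, col=0)
  Distance 3: (row=3, col=0), (row=4, col=1), (row=5, col=2), (row=7, col=2), (row=8, col=1), (row=9, col=0)
  Distance 4: (row=4, col=2), (row=5, col=3), (row=7, col=3), (row=8, col=2), (row=9, col=1), (row=10, col=0)
  Distance 5: (row=3, col=2), (row=4, col=3), (row=5, col=4), (row=7, col=4), (row=8, col=3), (row=9, col=2), (row=10, col=1)
  Distance 6: (row=2, col=2), (row=3, col=3), (row=4, col=4), (row=5, col=5), (row=6, col=4), (row=7, col=5), (row=8, col=4), (row=9, col=3), (row=10, col=2)
  Distance 7: (row=1, col=2), (row=2, col=1), (row=2, col=3), (row=3, col=4), (row=4, col=5), (row=5, col=6), (row=7, col=6), (row=8, col=5), (row=9, col=4), (row=10, col=3)
  Distance 8: (row=0, col=2), (row=1, col=1), (row=2, col=4), (row=3, col=5), (row=4, col=6), (row=6, col=6), (row=7, col=7), (row=8, col=6), (row=10, col=4)  <- goal reached here
One shortest path (8 moves): (row=6, col=0) -> (row=6, col=1) -> (row=6, col=2) -> (row=5, col=2) -> (row=5, col=3) -> (row=5, col=4) -> (row=5, col=5) -> (row=5, col=6) -> (row=4, col=6)

Answer: Shortest path length: 8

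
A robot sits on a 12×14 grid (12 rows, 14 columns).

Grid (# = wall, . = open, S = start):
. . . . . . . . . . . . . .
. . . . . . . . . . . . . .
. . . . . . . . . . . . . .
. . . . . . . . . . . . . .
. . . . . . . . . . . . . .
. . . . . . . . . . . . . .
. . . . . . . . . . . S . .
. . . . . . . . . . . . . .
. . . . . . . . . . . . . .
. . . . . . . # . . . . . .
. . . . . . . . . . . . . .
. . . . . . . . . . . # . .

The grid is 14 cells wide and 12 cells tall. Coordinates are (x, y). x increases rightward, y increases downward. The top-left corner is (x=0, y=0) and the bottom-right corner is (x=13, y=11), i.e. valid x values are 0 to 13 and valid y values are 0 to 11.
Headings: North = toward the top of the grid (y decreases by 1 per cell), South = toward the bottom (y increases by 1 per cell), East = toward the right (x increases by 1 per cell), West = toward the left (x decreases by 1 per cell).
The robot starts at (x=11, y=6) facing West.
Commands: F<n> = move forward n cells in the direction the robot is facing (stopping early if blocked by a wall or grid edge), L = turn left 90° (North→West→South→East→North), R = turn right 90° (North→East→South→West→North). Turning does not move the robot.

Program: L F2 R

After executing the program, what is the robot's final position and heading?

Answer: Final position: (x=11, y=8), facing West

Derivation:
Start: (x=11, y=6), facing West
  L: turn left, now facing South
  F2: move forward 2, now at (x=11, y=8)
  R: turn right, now facing West
Final: (x=11, y=8), facing West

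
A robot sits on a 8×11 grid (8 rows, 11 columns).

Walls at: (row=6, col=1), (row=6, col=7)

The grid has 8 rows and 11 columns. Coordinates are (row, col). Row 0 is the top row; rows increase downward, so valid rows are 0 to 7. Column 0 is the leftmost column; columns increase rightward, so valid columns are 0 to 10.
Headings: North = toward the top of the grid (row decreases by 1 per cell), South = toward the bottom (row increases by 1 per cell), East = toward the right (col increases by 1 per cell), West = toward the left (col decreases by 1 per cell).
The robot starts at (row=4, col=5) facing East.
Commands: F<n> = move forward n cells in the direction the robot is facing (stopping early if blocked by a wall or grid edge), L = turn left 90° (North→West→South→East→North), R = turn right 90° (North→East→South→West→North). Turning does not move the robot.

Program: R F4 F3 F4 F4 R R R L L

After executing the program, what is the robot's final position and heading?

Answer: Final position: (row=7, col=5), facing West

Derivation:
Start: (row=4, col=5), facing East
  R: turn right, now facing South
  F4: move forward 3/4 (blocked), now at (row=7, col=5)
  F3: move forward 0/3 (blocked), now at (row=7, col=5)
  F4: move forward 0/4 (blocked), now at (row=7, col=5)
  F4: move forward 0/4 (blocked), now at (row=7, col=5)
  R: turn right, now facing West
  R: turn right, now facing North
  R: turn right, now facing East
  L: turn left, now facing North
  L: turn left, now facing West
Final: (row=7, col=5), facing West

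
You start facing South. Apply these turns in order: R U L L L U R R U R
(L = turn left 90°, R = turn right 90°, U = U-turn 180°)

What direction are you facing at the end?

Answer: Final heading: East

Derivation:
Start: South
  R (right (90° clockwise)) -> West
  U (U-turn (180°)) -> East
  L (left (90° counter-clockwise)) -> North
  L (left (90° counter-clockwise)) -> West
  L (left (90° counter-clockwise)) -> South
  U (U-turn (180°)) -> North
  R (right (90° clockwise)) -> East
  R (right (90° clockwise)) -> South
  U (U-turn (180°)) -> North
  R (right (90° clockwise)) -> East
Final: East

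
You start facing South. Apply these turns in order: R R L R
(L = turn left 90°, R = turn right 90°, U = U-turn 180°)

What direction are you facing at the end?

Answer: Final heading: North

Derivation:
Start: South
  R (right (90° clockwise)) -> West
  R (right (90° clockwise)) -> North
  L (left (90° counter-clockwise)) -> West
  R (right (90° clockwise)) -> North
Final: North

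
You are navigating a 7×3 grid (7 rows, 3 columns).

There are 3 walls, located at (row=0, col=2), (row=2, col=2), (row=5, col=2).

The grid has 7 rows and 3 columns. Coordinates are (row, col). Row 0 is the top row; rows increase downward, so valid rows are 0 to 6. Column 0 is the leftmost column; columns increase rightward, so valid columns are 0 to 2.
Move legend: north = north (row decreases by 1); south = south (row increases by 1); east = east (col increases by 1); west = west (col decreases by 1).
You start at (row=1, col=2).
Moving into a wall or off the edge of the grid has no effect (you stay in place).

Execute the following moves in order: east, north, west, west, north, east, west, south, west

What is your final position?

Start: (row=1, col=2)
  east (east): blocked, stay at (row=1, col=2)
  north (north): blocked, stay at (row=1, col=2)
  west (west): (row=1, col=2) -> (row=1, col=1)
  west (west): (row=1, col=1) -> (row=1, col=0)
  north (north): (row=1, col=0) -> (row=0, col=0)
  east (east): (row=0, col=0) -> (row=0, col=1)
  west (west): (row=0, col=1) -> (row=0, col=0)
  south (south): (row=0, col=0) -> (row=1, col=0)
  west (west): blocked, stay at (row=1, col=0)
Final: (row=1, col=0)

Answer: Final position: (row=1, col=0)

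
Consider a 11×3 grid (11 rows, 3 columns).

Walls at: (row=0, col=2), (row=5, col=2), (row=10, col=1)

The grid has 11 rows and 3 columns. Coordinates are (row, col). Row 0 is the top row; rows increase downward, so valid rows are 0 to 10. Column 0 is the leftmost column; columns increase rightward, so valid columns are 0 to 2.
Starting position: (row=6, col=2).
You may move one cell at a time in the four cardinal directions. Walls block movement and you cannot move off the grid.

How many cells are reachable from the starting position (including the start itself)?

BFS flood-fill from (row=6, col=2):
  Distance 0: (row=6, col=2)
  Distance 1: (row=6, col=1), (row=7, col=2)
  Distance 2: (row=5, col=1), (row=6, col=0), (row=7, col=1), (row=8, col=2)
  Distance 3: (row=4, col=1), (row=5, col=0), (row=7, col=0), (row=8, col=1), (row=9, col=2)
  Distance 4: (row=3, col=1), (row=4, col=0), (row=4, col=2), (row=8, col=0), (row=9, col=1), (row=10, col=2)
  Distance 5: (row=2, col=1), (row=3, col=0), (row=3, col=2), (row=9, col=0)
  Distance 6: (row=1, col=1), (row=2, col=0), (row=2, col=2), (row=10, col=0)
  Distance 7: (row=0, col=1), (row=1, col=0), (row=1, col=2)
  Distance 8: (row=0, col=0)
Total reachable: 30 (grid has 30 open cells total)

Answer: Reachable cells: 30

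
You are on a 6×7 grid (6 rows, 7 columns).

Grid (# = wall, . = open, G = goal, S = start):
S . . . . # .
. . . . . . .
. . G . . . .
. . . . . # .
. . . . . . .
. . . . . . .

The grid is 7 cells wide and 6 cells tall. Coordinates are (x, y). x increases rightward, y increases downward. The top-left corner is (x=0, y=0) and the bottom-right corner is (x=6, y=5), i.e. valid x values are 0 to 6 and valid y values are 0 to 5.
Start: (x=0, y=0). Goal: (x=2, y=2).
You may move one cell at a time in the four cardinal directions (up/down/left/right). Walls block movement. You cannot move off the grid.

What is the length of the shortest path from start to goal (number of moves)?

Answer: Shortest path length: 4

Derivation:
BFS from (x=0, y=0) until reaching (x=2, y=2):
  Distance 0: (x=0, y=0)
  Distance 1: (x=1, y=0), (x=0, y=1)
  Distance 2: (x=2, y=0), (x=1, y=1), (x=0, y=2)
  Distance 3: (x=3, y=0), (x=2, y=1), (x=1, y=2), (x=0, y=3)
  Distance 4: (x=4, y=0), (x=3, y=1), (x=2, y=2), (x=1, y=3), (x=0, y=4)  <- goal reached here
One shortest path (4 moves): (x=0, y=0) -> (x=1, y=0) -> (x=2, y=0) -> (x=2, y=1) -> (x=2, y=2)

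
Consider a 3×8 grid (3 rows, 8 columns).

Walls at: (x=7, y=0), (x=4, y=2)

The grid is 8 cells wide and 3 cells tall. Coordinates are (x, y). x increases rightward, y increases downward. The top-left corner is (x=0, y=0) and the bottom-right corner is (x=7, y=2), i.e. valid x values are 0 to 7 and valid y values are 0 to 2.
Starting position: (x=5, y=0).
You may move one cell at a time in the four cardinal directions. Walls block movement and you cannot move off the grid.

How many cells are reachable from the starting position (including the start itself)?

BFS flood-fill from (x=5, y=0):
  Distance 0: (x=5, y=0)
  Distance 1: (x=4, y=0), (x=6, y=0), (x=5, y=1)
  Distance 2: (x=3, y=0), (x=4, y=1), (x=6, y=1), (x=5, y=2)
  Distance 3: (x=2, y=0), (x=3, y=1), (x=7, y=1), (x=6, y=2)
  Distance 4: (x=1, y=0), (x=2, y=1), (x=3, y=2), (x=7, y=2)
  Distance 5: (x=0, y=0), (x=1, y=1), (x=2, y=2)
  Distance 6: (x=0, y=1), (x=1, y=2)
  Distance 7: (x=0, y=2)
Total reachable: 22 (grid has 22 open cells total)

Answer: Reachable cells: 22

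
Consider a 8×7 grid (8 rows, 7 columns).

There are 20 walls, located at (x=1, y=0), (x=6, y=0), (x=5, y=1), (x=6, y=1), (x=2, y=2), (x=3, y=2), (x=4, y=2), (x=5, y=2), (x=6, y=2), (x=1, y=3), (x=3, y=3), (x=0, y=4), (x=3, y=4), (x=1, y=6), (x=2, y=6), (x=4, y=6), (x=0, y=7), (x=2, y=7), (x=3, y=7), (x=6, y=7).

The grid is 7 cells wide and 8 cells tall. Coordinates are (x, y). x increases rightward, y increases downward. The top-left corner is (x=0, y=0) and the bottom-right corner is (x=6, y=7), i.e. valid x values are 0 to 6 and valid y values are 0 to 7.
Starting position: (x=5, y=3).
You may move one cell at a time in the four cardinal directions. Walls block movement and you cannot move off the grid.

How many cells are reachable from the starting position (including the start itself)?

BFS flood-fill from (x=5, y=3):
  Distance 0: (x=5, y=3)
  Distance 1: (x=4, y=3), (x=6, y=3), (x=5, y=4)
  Distance 2: (x=4, y=4), (x=6, y=4), (x=5, y=5)
  Distance 3: (x=4, y=5), (x=6, y=5), (x=5, y=6)
  Distance 4: (x=3, y=5), (x=6, y=6), (x=5, y=7)
  Distance 5: (x=2, y=5), (x=3, y=6), (x=4, y=7)
  Distance 6: (x=2, y=4), (x=1, y=5)
  Distance 7: (x=2, y=3), (x=1, y=4), (x=0, y=5)
  Distance 8: (x=0, y=6)
Total reachable: 22 (grid has 36 open cells total)

Answer: Reachable cells: 22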